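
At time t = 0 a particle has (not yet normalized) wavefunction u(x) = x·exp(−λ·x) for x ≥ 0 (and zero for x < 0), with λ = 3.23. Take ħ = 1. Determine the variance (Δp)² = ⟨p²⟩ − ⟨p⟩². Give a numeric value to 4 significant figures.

Compute ⟨p⟩ and ⟨p²⟩ separately; (Δp)² = ⟨p²⟩ − ⟨p⟩².
Differentiate x·exp(−λ·x) with the product rule; every integrand then reduces to terms xʲ·e^(−2λx) on [0, ∞), with ∫₀^∞ xʲ·e^(−2λx) dx = j!/(2λ)^(j+1).
Normalization: ∫|u|² dx = 0.0074188.
⟨p⟩ = 0.0000 and ⟨p²⟩ = 10.433.
(Δp)² = 10.433 − (0.0000)² = 10.433.

10.43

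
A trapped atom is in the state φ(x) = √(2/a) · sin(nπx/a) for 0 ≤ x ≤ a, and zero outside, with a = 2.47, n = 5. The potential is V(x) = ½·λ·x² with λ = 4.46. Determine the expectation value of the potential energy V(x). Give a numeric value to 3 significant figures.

4.51

⟨V⟩ = ∫ V(x)·|φ|² dx.
With sin²θ = (1 − cos2θ)/2 on 0 ≤ x ≤ a: ∫sin²(nπx/a) dx = a/2, ∫x·sin²(nπx/a) dx = a²/4, ∫x²·sin²(nπx/a) dx = a³·(1/6 − 1/(4n²π²)); higher powers xᵏ the same way, integrating xᵏ·cos(2nπx/a) by parts.
⟨V⟩ = 4.5074.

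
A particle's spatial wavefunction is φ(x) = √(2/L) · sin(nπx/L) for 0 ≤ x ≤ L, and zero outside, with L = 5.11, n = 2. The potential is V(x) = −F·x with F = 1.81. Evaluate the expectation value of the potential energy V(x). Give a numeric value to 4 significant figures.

⟨V⟩ = ∫ V(x)·|φ|² dx.
With sin²θ = (1 − cos2θ)/2 on 0 ≤ x ≤ L: ∫sin²(nπx/L) dx = L/2, ∫x·sin²(nπx/L) dx = L²/4, ∫x²·sin²(nπx/L) dx = L³·(1/6 − 1/(4n²π²)); higher powers xᵏ the same way, integrating xᵏ·cos(2nπx/L) by parts.
⟨V⟩ = -4.6246.

-4.625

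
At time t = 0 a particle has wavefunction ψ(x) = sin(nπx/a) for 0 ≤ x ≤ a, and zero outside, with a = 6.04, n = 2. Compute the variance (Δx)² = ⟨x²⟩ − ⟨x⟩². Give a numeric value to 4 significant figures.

Compute ⟨x⟩ and ⟨x²⟩ separately, then (Δx)² = ⟨x²⟩ − ⟨x⟩².
With sin²θ = (1 − cos2θ)/2 on 0 ≤ x ≤ a: ∫sin²(nπx/a) dx = a/2, ∫x·sin²(nπx/a) dx = a²/4, ∫x²·sin²(nπx/a) dx = a³·(1/6 − 1/(4n²π²)); higher powers xᵏ the same way, integrating xᵏ·cos(2nπx/a) by parts.
Normalization: ∫|ψ|² dx = 3.0200.
⟨x⟩ = 3.0200 and ⟨x²⟩ = 11.698.
(Δx)² = 11.698 − (3.0200)² = 2.5781.

2.578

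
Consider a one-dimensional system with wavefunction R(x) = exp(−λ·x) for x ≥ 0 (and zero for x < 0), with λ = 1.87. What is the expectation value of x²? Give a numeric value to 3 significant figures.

0.143

⟨x²⟩ = ∫ x²·|R|² dx / ∫|R|² dx (integrals over the domain).
Every integrand reduces to terms xʲ·e^(−2λx) on [0, ∞); use ∫₀^∞ xʲ·e^(−2λx) dx = j!/(2λ)^(j+1).
State is unnormalized: ∫|R|² dx = 0.26738, and ∫R*·x²·R dx = 0.038231, so ⟨x²⟩ = 0.038231 / 0.26738.
⟨x²⟩ = 0.14298.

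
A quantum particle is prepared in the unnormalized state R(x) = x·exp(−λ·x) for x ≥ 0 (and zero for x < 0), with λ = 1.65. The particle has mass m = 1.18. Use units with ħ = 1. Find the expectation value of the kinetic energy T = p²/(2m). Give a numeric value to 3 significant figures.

1.15

T = −(ħ²/2m) d²/dx², so ⟨T⟩ = −(ħ²/2m) ∫ R*·R'' dx / ∫|R|² dx; with m = 1.18.
Differentiate x·exp(−λ·x) with the product rule; every integrand then reduces to terms xʲ·e^(−2λx) on [0, ∞), with ∫₀^∞ xʲ·e^(−2λx) dx = j!/(2λ)^(j+1).
State is unnormalized: ∫|R|² dx = 0.055653, and ∫R*·(−ħ²/2m · R'') dx = 0.064201, so ⟨T⟩ = 0.064201 / 0.055653.
⟨T⟩ = 1.1536.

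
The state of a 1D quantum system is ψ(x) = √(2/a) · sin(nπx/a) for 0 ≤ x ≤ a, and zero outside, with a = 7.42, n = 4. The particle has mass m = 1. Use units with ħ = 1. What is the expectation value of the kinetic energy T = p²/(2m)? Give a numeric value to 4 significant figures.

1.434

T = −(ħ²/2m) d²/dx², so ⟨T⟩ = −(ħ²/2m) ∫ ψ*·ψ'' dx; with m = 1.
d/dx sin(nπx/a) = (nπ/a)·cos(nπx/a) and d²/dx² sin(nπx/a) = −(nπ/a)²·sin(nπx/a); on 0 ≤ x ≤ a, ∫sin²(nπx/a) dx = a/2 and ∫sin(nπx/a)·cos(nπx/a) dx = 0.
⟨T⟩ = 1.4341.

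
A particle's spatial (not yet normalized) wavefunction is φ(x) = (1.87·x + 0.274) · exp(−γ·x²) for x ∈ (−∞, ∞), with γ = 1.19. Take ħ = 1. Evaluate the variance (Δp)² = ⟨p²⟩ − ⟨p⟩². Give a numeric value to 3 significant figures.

Compute ⟨p⟩ and ⟨p²⟩ separately; (Δp)² = ⟨p²⟩ − ⟨p⟩².
Expand each integrand as polynomial × e^(−2γx²) and use ∫x^(2j)·e^(−2γx²) dx = (2j−1)!!/(4γ)^j · √(π/(2γ)), odd powers → 0; here √(π/(2γ)) = 1.1489. Differentiate with the product rule, d/dx e^(−γx²) = −2γx·e^(−γx²).
Normalization: ∫|φ|² dx = 0.93030.
⟨p⟩ = 0.0000 and ⟨p²⟩ = 3.3493.
(Δp)² = 3.3493 − (0.0000)² = 3.3493.

3.35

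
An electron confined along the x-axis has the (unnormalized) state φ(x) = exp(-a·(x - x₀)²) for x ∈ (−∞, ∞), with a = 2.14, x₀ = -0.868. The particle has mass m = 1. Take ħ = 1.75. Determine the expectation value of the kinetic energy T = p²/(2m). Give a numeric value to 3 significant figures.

3.28

T = −(ħ²/2m) d²/dx², so ⟨T⟩ = −(ħ²/2m) ∫ φ*·φ'' dx / ∫|φ|² dx; with m = 1.
Gaussian moments (u = x − x₀): ∫u^(2j)·e^(−2au²) du = (2j−1)!!/(4a)^j · √(π/(2a)), odd powers integrate to 0; here √(π/(2a)) = 0.85675. Derivatives: d/dx e^(−au²) = −2au·e^(−au²), d²/dx² e^(−au²) = (4a²u² − 2a)·e^(−au²).
State is unnormalized: ∫|φ|² dx = 0.85675, and ∫φ*·(−ħ²/2m · φ'') dx = 2.8075, so ⟨T⟩ = 2.8075 / 0.85675.
⟨T⟩ = 3.2769.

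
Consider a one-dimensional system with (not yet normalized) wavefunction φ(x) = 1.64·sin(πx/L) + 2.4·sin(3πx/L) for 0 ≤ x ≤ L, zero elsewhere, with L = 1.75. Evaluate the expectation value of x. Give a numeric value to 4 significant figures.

⟨x⟩ = ∫ x·|φ|² dx / ∫|φ|² dx (integrals over the domain).
On 0 ≤ x ≤ L (j ≠ l): ∫sin²(jπx/L) dx = L/2, ∫sin(jπx/L)·sin(lπx/L) dx = 0; diagonal moments ∫x·sin²(jπx/L) dx = L²/4, ∫x²·sin²(jπx/L) dx = L³·(1/6 − 1/(4j²π²)); cross terms ∫x·sin(jπx/L)·sin(lπx/L) dx = 0 for j + l even and −4jlL²/(π²(j² − l²)²) for j + l odd, ∫x²·sin(jπx/L)·sin(lπx/L) dx = (−1)^(j+l)·4jlL³/(π²(j² − l²)²); higher powers the same way via product-to-sum and parts.
State is unnormalized: ∫|φ|² dx = 7.3934, and ∫φ*·x·φ dx = 6.4692, so ⟨x⟩ = 6.4692 / 7.3934.
⟨x⟩ = 0.87500.

0.8750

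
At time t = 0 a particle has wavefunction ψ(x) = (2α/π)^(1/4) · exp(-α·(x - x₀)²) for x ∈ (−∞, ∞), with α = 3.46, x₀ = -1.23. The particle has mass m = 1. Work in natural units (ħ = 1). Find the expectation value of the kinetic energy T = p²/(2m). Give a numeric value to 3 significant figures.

T = −(ħ²/2m) d²/dx², so ⟨T⟩ = −(ħ²/2m) ∫ ψ*·ψ'' dx; with m = 1.
Gaussian moments (u = x − x₀): ∫u^(2j)·e^(−2αu²) du = (2j−1)!!/(4α)^j · √(π/(2α)), odd powers integrate to 0; here √(π/(2α)) = 0.67379. Derivatives: d/dx e^(−αu²) = −2αu·e^(−αu²), d²/dx² e^(−αu²) = (4α²u² − 2α)·e^(−αu²).
⟨T⟩ = 1.7300.

1.73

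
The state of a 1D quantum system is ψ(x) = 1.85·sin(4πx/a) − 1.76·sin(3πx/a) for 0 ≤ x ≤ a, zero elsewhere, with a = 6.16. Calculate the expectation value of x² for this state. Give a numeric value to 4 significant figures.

20.01

⟨x²⟩ = ∫ x²·|ψ|² dx / ∫|ψ|² dx (integrals over the domain).
On 0 ≤ x ≤ a (j ≠ l): ∫sin²(jπx/a) dx = a/2, ∫sin(jπx/a)·sin(lπx/a) dx = 0; diagonal moments ∫x·sin²(jπx/a) dx = a²/4, ∫x²·sin²(jπx/a) dx = a³·(1/6 − 1/(4j²π²)); cross terms ∫x·sin(jπx/a)·sin(lπx/a) dx = 0 for j + l even and −4jla²/(π²(j² − l²)²) for j + l odd, ∫x²·sin(jπx/a)·sin(lπx/a) dx = (−1)^(j+l)·4jla³/(π²(j² − l²)²); higher powers the same way via product-to-sum and parts.
State is unnormalized: ∫|ψ|² dx = 20.082, and ∫ψ*·x²·ψ dx = 401.78, so ⟨x²⟩ = 401.78 / 20.082.
⟨x²⟩ = 20.007.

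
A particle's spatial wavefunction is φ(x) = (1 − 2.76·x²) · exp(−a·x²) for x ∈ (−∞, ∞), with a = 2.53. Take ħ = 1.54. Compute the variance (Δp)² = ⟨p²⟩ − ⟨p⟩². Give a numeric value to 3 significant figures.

Compute ⟨p⟩ and ⟨p²⟩ separately; (Δp)² = ⟨p²⟩ − ⟨p⟩².
Expand each integrand as polynomial × e^(−2ax²) and use ∫x^(2j)·e^(−2ax²) dx = (2j−1)!!/(4a)^j · √(π/(2a)), odd powers → 0; here √(π/(2a)) = 0.78795. Differentiate with the product rule, d/dx e^(−ax²) = −2ax·e^(−ax²).
Normalization: ∫|φ|² dx = 0.53398.
⟨p⟩ = 0.0000 and ⟨p²⟩ = 18.293.
(Δp)² = 18.293 − (0.0000)² = 18.293.

18.3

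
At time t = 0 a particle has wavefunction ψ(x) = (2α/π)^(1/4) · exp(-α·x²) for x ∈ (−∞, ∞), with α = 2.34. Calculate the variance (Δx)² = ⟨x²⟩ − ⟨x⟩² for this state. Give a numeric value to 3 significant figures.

0.107

Compute ⟨x⟩ and ⟨x²⟩ separately, then (Δx)² = ⟨x²⟩ − ⟨x⟩².
Gaussian moments: ∫x^(2j)·e^(−2αx²) dx = (2j−1)!!/(4α)^j · √(π/(2α)), odd powers integrate to 0; here √(π/(2α)) = 0.81932.
⟨x⟩ = 0.0000 and ⟨x²⟩ = 0.10684.
(Δx)² = 0.10684 − (0.0000)² = 0.10684.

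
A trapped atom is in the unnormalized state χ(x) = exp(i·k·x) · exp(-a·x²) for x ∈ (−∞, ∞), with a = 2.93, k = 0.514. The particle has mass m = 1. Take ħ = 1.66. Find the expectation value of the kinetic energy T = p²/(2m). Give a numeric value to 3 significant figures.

4.40

T = −(ħ²/2m) d²/dx², so ⟨T⟩ = −(ħ²/2m) ∫ χ*·χ'' dx / ∫|χ|² dx; with m = 1.
Gaussian moments: ∫x^(2j)·e^(−2ax²) dx = (2j−1)!!/(4a)^j · √(π/(2a)), odd powers integrate to 0; here √(π/(2a)) = 0.73219. Derivatives: χ′ = (ik − 2ax)·χ, χ″ = ((ik − 2ax)² − 2a)·χ; the odd-in-x pieces drop out.
State is unnormalized: ∫|χ|² dx = 0.73219, and ∫χ*·(−ħ²/2m · χ'') dx = 3.2224, so ⟨T⟩ = 3.2224 / 0.73219.
⟨T⟩ = 4.4010.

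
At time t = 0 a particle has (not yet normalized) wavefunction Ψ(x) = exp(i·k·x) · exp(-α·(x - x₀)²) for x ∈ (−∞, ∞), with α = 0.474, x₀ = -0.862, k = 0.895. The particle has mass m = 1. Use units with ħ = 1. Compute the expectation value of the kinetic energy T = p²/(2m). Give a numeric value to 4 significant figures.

0.6375

T = −(ħ²/2m) d²/dx², so ⟨T⟩ = −(ħ²/2m) ∫ Ψ*·Ψ'' dx / ∫|Ψ|² dx; with m = 1.
Gaussian moments (u = x − x₀): ∫u^(2j)·e^(−2αu²) du = (2j−1)!!/(4α)^j · √(π/(2α)), odd powers integrate to 0; here √(π/(2α)) = 1.8204. Derivatives: Ψ′ = (ik − 2αu)·Ψ, Ψ″ = ((ik − 2αu)² − 2α)·Ψ; the odd-in-u pieces drop out.
State is unnormalized: ∫|Ψ|² dx = 1.8204, and ∫Ψ*·(−ħ²/2m · Ψ'') dx = 1.1605, so ⟨T⟩ = 1.1605 / 1.8204.
⟨T⟩ = 0.63751.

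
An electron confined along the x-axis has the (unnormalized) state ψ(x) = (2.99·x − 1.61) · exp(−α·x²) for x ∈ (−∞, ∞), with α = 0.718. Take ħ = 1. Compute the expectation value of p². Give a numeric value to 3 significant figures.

p² ψ = −ħ² d²ψ/dx²; ⟨p²⟩ = −ħ² ∫ ψ*·ψ'' dx / ∫|ψ|² dx.
Expand each integrand as polynomial × e^(−2αx²) and use ∫x^(2j)·e^(−2αx²) dx = (2j−1)!!/(4α)^j · √(π/(2α)), odd powers → 0; here √(π/(2α)) = 1.4791. Differentiate with the product rule, d/dx e^(−αx²) = −2αx·e^(−αx²).
State is unnormalized: ∫|ψ|² dx = 8.4382, and ∫ψ*·(−ħ² ψ'') dx = 12.670, so ⟨p²⟩ = 12.670 / 8.4382.
⟨p²⟩ = 1.5015.

1.50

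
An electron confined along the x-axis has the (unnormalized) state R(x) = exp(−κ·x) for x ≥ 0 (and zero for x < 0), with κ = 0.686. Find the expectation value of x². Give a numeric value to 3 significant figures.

⟨x²⟩ = ∫ x²·|R|² dx / ∫|R|² dx (integrals over the domain).
Every integrand reduces to terms xʲ·e^(−2κx) on [0, ∞); use ∫₀^∞ xʲ·e^(−2κx) dx = j!/(2κ)^(j+1).
State is unnormalized: ∫|R|² dx = 0.72886, and ∫R*·x²·R dx = 0.77440, so ⟨x²⟩ = 0.77440 / 0.72886.
⟨x²⟩ = 1.0625.

1.06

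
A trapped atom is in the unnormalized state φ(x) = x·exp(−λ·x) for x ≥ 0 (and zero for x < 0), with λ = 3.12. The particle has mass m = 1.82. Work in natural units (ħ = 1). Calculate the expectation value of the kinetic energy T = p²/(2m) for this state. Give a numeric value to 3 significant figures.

T = −(ħ²/2m) d²/dx², so ⟨T⟩ = −(ħ²/2m) ∫ φ*·φ'' dx / ∫|φ|² dx; with m = 1.82.
Differentiate x·exp(−λ·x) with the product rule; every integrand then reduces to terms xʲ·e^(−2λx) on [0, ∞), with ∫₀^∞ xʲ·e^(−2λx) dx = j!/(2λ)^(j+1).
State is unnormalized: ∫|φ|² dx = 0.0082314, and ∫φ*·(−ħ²/2m · φ'') dx = 0.022013, so ⟨T⟩ = 0.022013 / 0.0082314.
⟨T⟩ = 2.6743.

2.67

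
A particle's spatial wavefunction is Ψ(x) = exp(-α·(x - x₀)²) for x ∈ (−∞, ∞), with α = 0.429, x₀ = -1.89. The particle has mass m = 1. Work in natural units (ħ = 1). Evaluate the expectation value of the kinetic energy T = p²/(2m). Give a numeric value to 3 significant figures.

0.215

T = −(ħ²/2m) d²/dx², so ⟨T⟩ = −(ħ²/2m) ∫ Ψ*·Ψ'' dx / ∫|Ψ|² dx; with m = 1.
Gaussian moments (u = x − x₀): ∫u^(2j)·e^(−2αu²) du = (2j−1)!!/(4α)^j · √(π/(2α)), odd powers integrate to 0; here √(π/(2α)) = 1.9135. Derivatives: d/dx e^(−αu²) = −2αu·e^(−αu²), d²/dx² e^(−αu²) = (4α²u² − 2α)·e^(−αu²).
State is unnormalized: ∫|Ψ|² dx = 1.9135, and ∫Ψ*·(−ħ²/2m · Ψ'') dx = 0.41045, so ⟨T⟩ = 0.41045 / 1.9135.
⟨T⟩ = 0.21450.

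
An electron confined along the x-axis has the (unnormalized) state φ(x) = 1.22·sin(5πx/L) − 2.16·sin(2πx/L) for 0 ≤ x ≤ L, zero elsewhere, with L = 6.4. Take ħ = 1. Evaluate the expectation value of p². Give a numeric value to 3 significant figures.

2.19

p² φ = −ħ² d²φ/dx²; ⟨p²⟩ = −ħ² ∫ φ*·φ'' dx / ∫|φ|² dx.
d²/dx² sin(jπx/L) = −(jπ/L)²·sin(jπx/L); on 0 ≤ x ≤ L, ∫sin²(jπx/L) dx = L/2 and ∫sin(jπx/L)·sin(lπx/L) dx = 0 for j ≠ l, so only diagonal terms survive in ∫|φ|² and ∫φ·φ″; ∫φ·φ′ dx = [φ²/2] between the walls = 0.
State is unnormalized: ∫|φ|² dx = 19.693, and ∫φ*·(−ħ² φ'') dx = 43.081, so ⟨p²⟩ = 43.081 / 19.693.
⟨p²⟩ = 2.1877.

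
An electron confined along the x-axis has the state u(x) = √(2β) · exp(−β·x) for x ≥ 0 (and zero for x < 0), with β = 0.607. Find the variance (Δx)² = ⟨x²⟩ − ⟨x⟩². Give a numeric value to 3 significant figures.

0.679

Compute ⟨x⟩ and ⟨x²⟩ separately, then (Δx)² = ⟨x²⟩ − ⟨x⟩².
Every integrand reduces to terms xʲ·e^(−2βx) on [0, ∞); use ∫₀^∞ xʲ·e^(−2βx) dx = j!/(2β)^(j+1).
⟨x⟩ = 0.82372 and ⟨x²⟩ = 1.3570.
(Δx)² = 1.3570 − (0.82372)² = 0.67852.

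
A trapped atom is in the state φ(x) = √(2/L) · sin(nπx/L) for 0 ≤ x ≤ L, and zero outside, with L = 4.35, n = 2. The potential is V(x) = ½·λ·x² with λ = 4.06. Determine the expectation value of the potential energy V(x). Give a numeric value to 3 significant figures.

⟨V⟩ = ∫ V(x)·|φ|² dx.
With sin²θ = (1 − cos2θ)/2 on 0 ≤ x ≤ L: ∫sin²(nπx/L) dx = L/2, ∫x·sin²(nπx/L) dx = L²/4, ∫x²·sin²(nπx/L) dx = L³·(1/6 − 1/(4n²π²)); higher powers xᵏ the same way, integrating xᵏ·cos(2nπx/L) by parts.
⟨V⟩ = 12.318.

12.3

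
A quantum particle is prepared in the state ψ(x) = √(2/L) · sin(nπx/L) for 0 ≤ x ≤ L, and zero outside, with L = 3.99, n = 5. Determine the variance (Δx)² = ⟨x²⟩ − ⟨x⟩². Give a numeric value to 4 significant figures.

1.294

Compute ⟨x⟩ and ⟨x²⟩ separately, then (Δx)² = ⟨x²⟩ − ⟨x⟩².
With sin²θ = (1 − cos2θ)/2 on 0 ≤ x ≤ L: ∫sin²(nπx/L) dx = L/2, ∫x·sin²(nπx/L) dx = L²/4, ∫x²·sin²(nπx/L) dx = L³·(1/6 − 1/(4n²π²)); higher powers xᵏ the same way, integrating xᵏ·cos(2nπx/L) by parts.
⟨x⟩ = 1.9950 and ⟨x²⟩ = 5.2744.
(Δx)² = 5.2744 − (1.9950)² = 1.2944.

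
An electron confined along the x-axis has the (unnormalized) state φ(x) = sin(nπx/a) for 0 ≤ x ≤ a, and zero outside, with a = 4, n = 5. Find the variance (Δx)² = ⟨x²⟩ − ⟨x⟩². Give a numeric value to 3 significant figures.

Compute ⟨x⟩ and ⟨x²⟩ separately, then (Δx)² = ⟨x²⟩ − ⟨x⟩².
With sin²θ = (1 − cos2θ)/2 on 0 ≤ x ≤ a: ∫sin²(nπx/a) dx = a/2, ∫x·sin²(nπx/a) dx = a²/4, ∫x²·sin²(nπx/a) dx = a³·(1/6 − 1/(4n²π²)); higher powers xᵏ the same way, integrating xᵏ·cos(2nπx/a) by parts.
Normalization: ∫|φ|² dx = 2.0000.
⟨x⟩ = 2.0000 and ⟨x²⟩ = 5.3009.
(Δx)² = 5.3009 − (2.0000)² = 1.3009.

1.30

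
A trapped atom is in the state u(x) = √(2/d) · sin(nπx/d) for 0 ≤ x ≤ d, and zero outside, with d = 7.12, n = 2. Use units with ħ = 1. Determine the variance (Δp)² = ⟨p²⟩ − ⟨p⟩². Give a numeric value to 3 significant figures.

Compute ⟨p⟩ and ⟨p²⟩ separately; (Δp)² = ⟨p²⟩ − ⟨p⟩².
d/dx sin(nπx/d) = (nπ/d)·cos(nπx/d) and d²/dx² sin(nπx/d) = −(nπ/d)²·sin(nπx/d); on 0 ≤ x ≤ d, ∫sin²(nπx/d) dx = d/2 and ∫sin(nπx/d)·cos(nπx/d) dx = 0.
⟨p⟩ = 0.0000 and ⟨p²⟩ = 0.77875.
(Δp)² = 0.77875 − (0.0000)² = 0.77875.

0.779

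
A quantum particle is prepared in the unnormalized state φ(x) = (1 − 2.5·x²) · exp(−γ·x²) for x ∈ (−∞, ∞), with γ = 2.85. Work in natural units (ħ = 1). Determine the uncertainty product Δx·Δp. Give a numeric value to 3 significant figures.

0.601

Δx = √(⟨x²⟩−⟨x⟩²), Δp = √(⟨p²⟩−⟨p⟩²).
Expand each integrand as polynomial × e^(−2γx²) and use ∫x^(2j)·e^(−2γx²) dx = (2j−1)!!/(4γ)^j · √(π/(2γ)), odd powers → 0; here √(π/(2γ)) = 0.74240. Differentiate with the product rule, d/dx e^(−γx²) = −2γx·e^(−γx²).
Normalization: ∫|φ|² dx = 0.52390.
⟨x⟩ = 0.0000, ⟨x²⟩ = 0.050416 ⇒ Δx = 0.22454.
⟨p⟩ = 0.0000, ⟨p²⟩ = 7.1696 ⇒ Δp = 2.6776.
Δx·Δp = 0.60122.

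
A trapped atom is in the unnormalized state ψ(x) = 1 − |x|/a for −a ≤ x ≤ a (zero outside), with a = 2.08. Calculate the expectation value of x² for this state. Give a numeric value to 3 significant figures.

⟨x²⟩ = ∫ x²·|ψ|² dx / ∫|ψ|² dx (integrals over the domain).
ψ is even, so ∫ over [−a, a] = 2∫₀ᵃ with ψ = 1 − x/a there: ∫₀ᵃ (1 − x/a)² dx = a/3, ∫₀ᵃ x²(1 − x/a)² dx = a³/30, ∫₀ᵃ x⁴(1 − x/a)² dx = a⁵/105.
State is unnormalized: ∫|ψ|² dx = 1.3867, and ∫ψ*·x²·ψ dx = 0.59993, so ⟨x²⟩ = 0.59993 / 1.3867.
⟨x²⟩ = 0.43264.

0.433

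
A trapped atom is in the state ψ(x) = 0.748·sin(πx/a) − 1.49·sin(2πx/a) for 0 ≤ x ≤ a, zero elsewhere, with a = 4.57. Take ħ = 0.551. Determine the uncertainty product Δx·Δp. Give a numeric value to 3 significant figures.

0.655

Δx = √(⟨x²⟩−⟨x⟩²), Δp = √(⟨p²⟩−⟨p⟩²).
On 0 ≤ x ≤ a (j ≠ l): ∫sin²(jπx/a) dx = a/2, ∫sin(jπx/a)·sin(lπx/a) dx = 0; diagonal moments ∫x·sin²(jπx/a) dx = a²/4, ∫x²·sin²(jπx/a) dx = a³·(1/6 − 1/(4j²π²)); cross terms ∫x·sin(jπx/a)·sin(lπx/a) dx = 0 for j + l even and −4jla²/(π²(j² − l²)²) for j + l odd, ∫x²·sin(jπx/a)·sin(lπx/a) dx = (−1)^(j+l)·4jla³/(π²(j² − l²)²); higher powers the same way via product-to-sum and parts. d²/dx² sin(jπx/a) = −(jπ/a)²·sin(jπx/a); on 0 ≤ x ≤ a, ∫sin²(jπx/a) dx = a/2 and ∫sin(jπx/a)·sin(lπx/a) dx = 0 for j ≠ l, so only diagonal terms survive in ∫|ψ|² and ∫ψ·ψ″; ∫ψ·ψ′ dx = [ψ²/2] between the walls = 0.
Normalization: ∫|ψ|² dx = 6.3514.
⟨x⟩ = 2.9451, ⟨x²⟩ = 9.5542 ⇒ Δx = 0.93830.
⟨p⟩ = 0.0000, ⟨p²⟩ = 0.48725 ⇒ Δp = 0.69804.
Δx·Δp = 0.65496.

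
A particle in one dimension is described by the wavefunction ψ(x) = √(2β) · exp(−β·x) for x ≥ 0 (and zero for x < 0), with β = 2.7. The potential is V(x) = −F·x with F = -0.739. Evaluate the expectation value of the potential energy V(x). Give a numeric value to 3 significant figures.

0.137

⟨V⟩ = ∫ V(x)·|ψ|² dx.
Every integrand reduces to terms xʲ·e^(−2βx) on [0, ∞); use ∫₀^∞ xʲ·e^(−2βx) dx = j!/(2β)^(j+1).
⟨V⟩ = 0.13685.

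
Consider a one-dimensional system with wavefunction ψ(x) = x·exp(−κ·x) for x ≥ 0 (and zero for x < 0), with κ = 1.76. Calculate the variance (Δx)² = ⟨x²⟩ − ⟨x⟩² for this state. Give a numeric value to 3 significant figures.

0.242

Compute ⟨x⟩ and ⟨x²⟩ separately, then (Δx)² = ⟨x²⟩ − ⟨x⟩².
Every integrand reduces to terms xʲ·e^(−2κx) on [0, ∞); use ∫₀^∞ xʲ·e^(−2κx) dx = j!/(2κ)^(j+1).
Normalization: ∫|ψ|² dx = 0.045857.
⟨x⟩ = 0.85227 and ⟨x²⟩ = 0.96849.
(Δx)² = 0.96849 − (0.85227)² = 0.24212.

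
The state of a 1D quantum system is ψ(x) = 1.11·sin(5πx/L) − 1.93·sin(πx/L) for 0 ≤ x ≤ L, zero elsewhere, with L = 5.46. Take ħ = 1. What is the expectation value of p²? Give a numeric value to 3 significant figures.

2.31

p² ψ = −ħ² d²ψ/dx²; ⟨p²⟩ = −ħ² ∫ ψ*·ψ'' dx / ∫|ψ|² dx.
d²/dx² sin(jπx/L) = −(jπ/L)²·sin(jπx/L); on 0 ≤ x ≤ L, ∫sin²(jπx/L) dx = L/2 and ∫sin(jπx/L)·sin(lπx/L) dx = 0 for j ≠ l, so only diagonal terms survive in ∫|ψ|² and ∫ψ·ψ″; ∫ψ·ψ′ dx = [ψ²/2] between the walls = 0.
State is unnormalized: ∫|ψ|² dx = 13.533, and ∫ψ*·(−ħ² ψ'') dx = 31.206, so ⟨p²⟩ = 31.206 / 13.533.
⟨p²⟩ = 2.3060.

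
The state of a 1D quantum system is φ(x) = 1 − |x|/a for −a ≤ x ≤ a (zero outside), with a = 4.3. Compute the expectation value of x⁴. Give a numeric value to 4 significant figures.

9.768

⟨x⁴⟩ = ∫ x⁴·|φ|² dx / ∫|φ|² dx (integrals over the domain).
φ is even, so ∫ over [−a, a] = 2∫₀ᵃ with φ = 1 − x/a there: ∫₀ᵃ (1 − x/a)² dx = a/3, ∫₀ᵃ x²(1 − x/a)² dx = a³/30, ∫₀ᵃ x⁴(1 − x/a)² dx = a⁵/105.
State is unnormalized: ∫|φ|² dx = 2.8667, and ∫φ*·x⁴·φ dx = 28.002, so ⟨x⁴⟩ = 28.002 / 2.8667.
⟨x⁴⟩ = 9.7680.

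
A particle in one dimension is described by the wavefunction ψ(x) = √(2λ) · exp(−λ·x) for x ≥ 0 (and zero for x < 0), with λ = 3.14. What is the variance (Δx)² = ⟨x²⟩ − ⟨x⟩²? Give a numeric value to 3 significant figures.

Compute ⟨x⟩ and ⟨x²⟩ separately, then (Δx)² = ⟨x²⟩ − ⟨x⟩².
Every integrand reduces to terms xʲ·e^(−2λx) on [0, ∞); use ∫₀^∞ xʲ·e^(−2λx) dx = j!/(2λ)^(j+1).
⟨x⟩ = 0.15924 and ⟨x²⟩ = 0.050712.
(Δx)² = 0.050712 − (0.15924)² = 0.025356.

0.0254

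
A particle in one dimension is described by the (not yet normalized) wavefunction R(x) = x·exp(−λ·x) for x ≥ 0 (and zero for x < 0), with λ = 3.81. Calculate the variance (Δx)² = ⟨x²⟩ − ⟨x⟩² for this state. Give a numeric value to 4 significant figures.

Compute ⟨x⟩ and ⟨x²⟩ separately, then (Δx)² = ⟨x²⟩ − ⟨x⟩².
Every integrand reduces to terms xʲ·e^(−2λx) on [0, ∞); use ∫₀^∞ xʲ·e^(−2λx) dx = j!/(2λ)^(j+1).
Normalization: ∫|R|² dx = 0.0045203.
⟨x⟩ = 0.39370 and ⟨x²⟩ = 0.20667.
(Δx)² = 0.20667 − (0.39370)² = 0.051667.

0.05167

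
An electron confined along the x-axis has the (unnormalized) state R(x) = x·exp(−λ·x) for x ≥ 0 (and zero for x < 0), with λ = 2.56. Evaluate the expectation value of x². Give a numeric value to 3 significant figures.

0.458

⟨x²⟩ = ∫ x²·|R|² dx / ∫|R|² dx (integrals over the domain).
Every integrand reduces to terms xʲ·e^(−2λx) on [0, ∞); use ∫₀^∞ xʲ·e^(−2λx) dx = j!/(2λ)^(j+1).
State is unnormalized: ∫|R|² dx = 0.014901, and ∫R*·x²·R dx = 0.0068212, so ⟨x²⟩ = 0.0068212 / 0.014901.
⟨x²⟩ = 0.45776.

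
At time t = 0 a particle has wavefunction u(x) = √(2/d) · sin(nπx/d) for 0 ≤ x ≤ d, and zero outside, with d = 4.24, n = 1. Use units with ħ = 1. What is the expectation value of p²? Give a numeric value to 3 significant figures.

0.549

p² u = −ħ² d²u/dx²; ⟨p²⟩ = −ħ² ∫ u*·u'' dx.
d/dx sin(nπx/d) = (nπ/d)·cos(nπx/d) and d²/dx² sin(nπx/d) = −(nπ/d)²·sin(nπx/d); on 0 ≤ x ≤ d, ∫sin²(nπx/d) dx = d/2 and ∫sin(nπx/d)·cos(nπx/d) dx = 0.
⟨p²⟩ = 0.54899.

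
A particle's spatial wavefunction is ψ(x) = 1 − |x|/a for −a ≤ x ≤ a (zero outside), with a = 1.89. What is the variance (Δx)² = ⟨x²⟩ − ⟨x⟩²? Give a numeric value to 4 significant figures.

0.3572

Compute ⟨x⟩ and ⟨x²⟩ separately, then (Δx)² = ⟨x²⟩ − ⟨x⟩².
ψ is even, so ∫ over [−a, a] = 2∫₀ᵃ with ψ = 1 − x/a there: ∫₀ᵃ (1 − x/a)² dx = a/3, ∫₀ᵃ x²(1 − x/a)² dx = a³/30, ∫₀ᵃ x⁴(1 − x/a)² dx = a⁵/105.
Normalization: ∫|ψ|² dx = 1.2600.
⟨x⟩ = 0.0000 and ⟨x²⟩ = 0.35721.
(Δx)² = 0.35721 − (0.0000)² = 0.35721.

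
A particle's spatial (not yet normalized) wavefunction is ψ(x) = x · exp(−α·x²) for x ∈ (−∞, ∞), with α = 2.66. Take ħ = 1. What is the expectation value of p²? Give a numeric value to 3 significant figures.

7.98

p² ψ = −ħ² d²ψ/dx²; ⟨p²⟩ = −ħ² ∫ ψ*·ψ'' dx / ∫|ψ|² dx.
Expand each integrand as polynomial × e^(−2αx²) and use ∫x^(2j)·e^(−2αx²) dx = (2j−1)!!/(4α)^j · √(π/(2α)), odd powers → 0; here √(π/(2α)) = 0.76846. Differentiate with the product rule, d/dx e^(−αx²) = −2αx·e^(−αx²).
State is unnormalized: ∫|ψ|² dx = 0.072223, and ∫ψ*·(−ħ² ψ'') dx = 0.57634, so ⟨p²⟩ = 0.57634 / 0.072223.
⟨p²⟩ = 7.9800.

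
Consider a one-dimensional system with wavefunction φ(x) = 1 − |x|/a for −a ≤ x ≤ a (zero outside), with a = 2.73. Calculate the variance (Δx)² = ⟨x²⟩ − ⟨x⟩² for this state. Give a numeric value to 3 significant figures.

Compute ⟨x⟩ and ⟨x²⟩ separately, then (Δx)² = ⟨x²⟩ − ⟨x⟩².
φ is even, so ∫ over [−a, a] = 2∫₀ᵃ with φ = 1 − x/a there: ∫₀ᵃ (1 − x/a)² dx = a/3, ∫₀ᵃ x²(1 − x/a)² dx = a³/30, ∫₀ᵃ x⁴(1 − x/a)² dx = a⁵/105.
Normalization: ∫|φ|² dx = 1.8200.
⟨x⟩ = 0.0000 and ⟨x²⟩ = 0.74529.
(Δx)² = 0.74529 − (0.0000)² = 0.74529.

0.745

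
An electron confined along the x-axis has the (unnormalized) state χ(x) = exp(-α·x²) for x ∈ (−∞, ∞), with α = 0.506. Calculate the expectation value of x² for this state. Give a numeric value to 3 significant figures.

⟨x²⟩ = ∫ x²·|χ|² dx / ∫|χ|² dx (integrals over the domain).
Gaussian moments: ∫x^(2j)·e^(−2αx²) dx = (2j−1)!!/(4α)^j · √(π/(2α)), odd powers integrate to 0; here √(π/(2α)) = 1.7619.
State is unnormalized: ∫|χ|² dx = 1.7619, and ∫χ*·x²·χ dx = 0.87051, so ⟨x²⟩ = 0.87051 / 1.7619.
⟨x²⟩ = 0.49407.

0.494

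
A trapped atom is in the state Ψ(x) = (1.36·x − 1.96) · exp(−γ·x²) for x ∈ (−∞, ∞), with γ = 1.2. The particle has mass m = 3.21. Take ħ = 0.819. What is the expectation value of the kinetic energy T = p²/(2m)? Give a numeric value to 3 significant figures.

0.148

T = −(ħ²/2m) d²/dx², so ⟨T⟩ = −(ħ²/2m) ∫ Ψ*·Ψ'' dx / ∫|Ψ|² dx; with m = 3.21.
Expand each integrand as polynomial × e^(−2γx²) and use ∫x^(2j)·e^(−2γx²) dx = (2j−1)!!/(4γ)^j · √(π/(2γ)), odd powers → 0; here √(π/(2γ)) = 1.1441. Differentiate with the product rule, d/dx e^(−γx²) = −2γx·e^(−γx²).
State is unnormalized: ∫|Ψ|² dx = 4.8361, and ∫Ψ*·(−ħ²/2m · Ψ'') dx = 0.71688, so ⟨T⟩ = 0.71688 / 4.8361.
⟨T⟩ = 0.14823.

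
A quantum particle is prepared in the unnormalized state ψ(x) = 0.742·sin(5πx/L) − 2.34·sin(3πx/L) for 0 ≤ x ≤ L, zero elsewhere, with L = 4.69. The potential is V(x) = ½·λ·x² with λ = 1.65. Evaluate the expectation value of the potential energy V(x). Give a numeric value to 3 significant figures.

5.46

⟨V⟩ = ∫ V(x)·|ψ|² dx / ∫|ψ|² dx.
On 0 ≤ x ≤ L (j ≠ l): ∫sin²(jπx/L) dx = L/2, ∫sin(jπx/L)·sin(lπx/L) dx = 0; diagonal moments ∫x·sin²(jπx/L) dx = L²/4, ∫x²·sin²(jπx/L) dx = L³·(1/6 − 1/(4j²π²)); cross terms ∫x·sin(jπx/L)·sin(lπx/L) dx = 0 for j + l even and −4jlL²/(π²(j² − l²)²) for j + l odd, ∫x²·sin(jπx/L)·sin(lπx/L) dx = (−1)^(j+l)·4jlL³/(π²(j² − l²)²); higher powers the same way via product-to-sum and parts.
State is unnormalized: ∫|ψ|² dx = 14.131, and ∫ψ*·V(x)·ψ dx = 77.102, so ⟨V⟩ = 77.102 / 14.131.
⟨V⟩ = 5.4561.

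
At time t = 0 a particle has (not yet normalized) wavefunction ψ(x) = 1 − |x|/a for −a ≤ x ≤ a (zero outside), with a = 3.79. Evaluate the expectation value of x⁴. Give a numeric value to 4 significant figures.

5.895

⟨x⁴⟩ = ∫ x⁴·|ψ|² dx / ∫|ψ|² dx (integrals over the domain).
ψ is even, so ∫ over [−a, a] = 2∫₀ᵃ with ψ = 1 − x/a there: ∫₀ᵃ (1 − x/a)² dx = a/3, ∫₀ᵃ x²(1 − x/a)² dx = a³/30, ∫₀ᵃ x⁴(1 − x/a)² dx = a⁵/105.
State is unnormalized: ∫|ψ|² dx = 2.5267, and ∫ψ*·x⁴·ψ dx = 14.895, so ⟨x⁴⟩ = 14.895 / 2.5267.
⟨x⁴⟩ = 5.8951.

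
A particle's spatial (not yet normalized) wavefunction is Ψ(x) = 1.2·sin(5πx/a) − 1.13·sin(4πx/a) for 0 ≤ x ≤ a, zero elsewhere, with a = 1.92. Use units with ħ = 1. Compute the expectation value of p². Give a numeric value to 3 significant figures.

55.6

p² Ψ = −ħ² d²Ψ/dx²; ⟨p²⟩ = −ħ² ∫ Ψ*·Ψ'' dx / ∫|Ψ|² dx.
d²/dx² sin(jπx/a) = −(jπ/a)²·sin(jπx/a); on 0 ≤ x ≤ a, ∫sin²(jπx/a) dx = a/2 and ∫sin(jπx/a)·sin(lπx/a) dx = 0 for j ≠ l, so only diagonal terms survive in ∫|Ψ|² and ∫Ψ·Ψ″; ∫Ψ·Ψ′ dx = [Ψ²/2] between the walls = 0.
State is unnormalized: ∫|Ψ|² dx = 2.6082, and ∫Ψ*·(−ħ² Ψ'') dx = 145.04, so ⟨p²⟩ = 145.04 / 2.6082.
⟨p²⟩ = 55.608.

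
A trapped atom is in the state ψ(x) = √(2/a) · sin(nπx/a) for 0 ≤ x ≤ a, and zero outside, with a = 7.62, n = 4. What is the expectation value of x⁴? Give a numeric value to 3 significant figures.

653.

⟨x⁴⟩ = ∫ x⁴·|ψ|² dx (integrals over the domain).
With sin²θ = (1 − cos2θ)/2 on 0 ≤ x ≤ a: ∫sin²(nπx/a) dx = a/2, ∫x·sin²(nπx/a) dx = a²/4, ∫x²·sin²(nπx/a) dx = a³·(1/6 − 1/(4n²π²)); higher powers xᵏ the same way, integrating xᵏ·cos(2nπx/a) by parts.
⟨x⁴⟩ = 653.15.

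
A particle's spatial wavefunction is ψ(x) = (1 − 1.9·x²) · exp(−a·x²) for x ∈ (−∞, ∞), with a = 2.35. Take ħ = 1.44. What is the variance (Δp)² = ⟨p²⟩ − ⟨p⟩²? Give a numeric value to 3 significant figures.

Compute ⟨p⟩ and ⟨p²⟩ separately; (Δp)² = ⟨p²⟩ − ⟨p⟩².
Expand each integrand as polynomial × e^(−2ax²) and use ∫x^(2j)·e^(−2ax²) dx = (2j−1)!!/(4a)^j · √(π/(2a)), odd powers → 0; here √(π/(2a)) = 0.81757. Differentiate with the product rule, d/dx e^(−ax²) = −2ax·e^(−ax²).
Normalization: ∫|ψ|² dx = 0.58727.
⟨p⟩ = 0.0000 and ⟨p²⟩ = 11.466.
(Δp)² = 11.466 − (0.0000)² = 11.466.

11.5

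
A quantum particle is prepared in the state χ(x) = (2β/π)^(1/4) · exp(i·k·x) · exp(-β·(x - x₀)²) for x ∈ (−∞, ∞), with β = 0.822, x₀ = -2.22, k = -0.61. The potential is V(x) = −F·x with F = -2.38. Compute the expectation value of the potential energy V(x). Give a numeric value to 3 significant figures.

-5.28

⟨V⟩ = ∫ V(x)·|χ|² dx.
Gaussian moments (u = x − x₀): ∫u^(2j)·e^(−2βu²) du = (2j−1)!!/(4β)^j · √(π/(2β)), odd powers integrate to 0; here √(π/(2β)) = 1.3824.
⟨V⟩ = -5.2836.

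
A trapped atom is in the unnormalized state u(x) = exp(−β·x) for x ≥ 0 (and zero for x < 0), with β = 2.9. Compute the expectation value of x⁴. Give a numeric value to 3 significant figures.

0.0212

⟨x⁴⟩ = ∫ x⁴·|u|² dx / ∫|u|² dx (integrals over the domain).
Every integrand reduces to terms xʲ·e^(−2βx) on [0, ∞); use ∫₀^∞ xʲ·e^(−2βx) dx = j!/(2β)^(j+1).
State is unnormalized: ∫|u|² dx = 0.17241, and ∫u*·x⁴·u dx = 0.0036565, so ⟨x⁴⟩ = 0.0036565 / 0.17241.
⟨x⁴⟩ = 0.021208.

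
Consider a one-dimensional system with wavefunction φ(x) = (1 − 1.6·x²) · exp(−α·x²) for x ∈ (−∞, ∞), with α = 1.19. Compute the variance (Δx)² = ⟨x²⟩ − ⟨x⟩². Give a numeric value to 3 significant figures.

Compute ⟨x⟩ and ⟨x²⟩ separately, then (Δx)² = ⟨x²⟩ − ⟨x⟩².
Expand each integrand as polynomial × e^(−2αx²) and use ∫x^(2j)·e^(−2αx²) dx = (2j−1)!!/(4α)^j · √(π/(2α)), odd powers → 0; here √(π/(2α)) = 1.1489.
Normalization: ∫|φ|² dx = 0.76597.
⟨x⟩ = 0.0000 and ⟨x²⟩ = 0.21364.
(Δx)² = 0.21364 − (0.0000)² = 0.21364.

0.214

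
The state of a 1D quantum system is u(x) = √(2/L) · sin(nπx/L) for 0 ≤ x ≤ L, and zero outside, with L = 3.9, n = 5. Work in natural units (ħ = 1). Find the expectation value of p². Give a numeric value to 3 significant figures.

p² u = −ħ² d²u/dx²; ⟨p²⟩ = −ħ² ∫ u*·u'' dx.
d/dx sin(nπx/L) = (nπ/L)·cos(nπx/L) and d²/dx² sin(nπx/L) = −(nπ/L)²·sin(nπx/L); on 0 ≤ x ≤ L, ∫sin²(nπx/L) dx = L/2 and ∫sin(nπx/L)·cos(nπx/L) dx = 0.
⟨p²⟩ = 16.222.

16.2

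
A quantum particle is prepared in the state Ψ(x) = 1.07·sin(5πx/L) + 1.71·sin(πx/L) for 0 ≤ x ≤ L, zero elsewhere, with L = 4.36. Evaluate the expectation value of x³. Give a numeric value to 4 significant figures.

16.91

⟨x³⟩ = ∫ x³·|Ψ|² dx / ∫|Ψ|² dx (integrals over the domain).
On 0 ≤ x ≤ L (j ≠ l): ∫sin²(jπx/L) dx = L/2, ∫sin(jπx/L)·sin(lπx/L) dx = 0; diagonal moments ∫x·sin²(jπx/L) dx = L²/4, ∫x²·sin²(jπx/L) dx = L³·(1/6 − 1/(4j²π²)); cross terms ∫x·sin(jπx/L)·sin(lπx/L) dx = 0 for j + l even and −4jlL²/(π²(j² − l²)²) for j + l odd, ∫x²·sin(jπx/L)·sin(lπx/L) dx = (−1)^(j+l)·4jlL³/(π²(j² − l²)²); higher powers the same way via product-to-sum and parts.
State is unnormalized: ∫|Ψ|² dx = 8.8704, and ∫Ψ*·x³·Ψ dx = 150.00, so ⟨x³⟩ = 150.00 / 8.8704.
⟨x³⟩ = 16.910.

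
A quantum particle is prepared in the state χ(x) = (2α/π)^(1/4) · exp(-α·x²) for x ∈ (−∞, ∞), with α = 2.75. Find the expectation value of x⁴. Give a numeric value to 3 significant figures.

0.0248

⟨x⁴⟩ = ∫ x⁴·|χ|² dx (integrals over the domain).
Gaussian moments: ∫x^(2j)·e^(−2αx²) dx = (2j−1)!!/(4α)^j · √(π/(2α)), odd powers integrate to 0; here √(π/(2α)) = 0.75578.
⟨x⁴⟩ = 0.024793.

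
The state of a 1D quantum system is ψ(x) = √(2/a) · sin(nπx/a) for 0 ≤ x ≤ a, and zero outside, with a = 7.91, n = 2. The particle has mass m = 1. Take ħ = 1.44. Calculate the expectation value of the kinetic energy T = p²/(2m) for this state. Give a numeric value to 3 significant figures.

T = −(ħ²/2m) d²/dx², so ⟨T⟩ = −(ħ²/2m) ∫ ψ*·ψ'' dx; with m = 1.
d/dx sin(nπx/a) = (nπ/a)·cos(nπx/a) and d²/dx² sin(nπx/a) = −(nπ/a)²·sin(nπx/a); on 0 ≤ x ≤ a, ∫sin²(nπx/a) dx = a/2 and ∫sin(nπx/a)·cos(nπx/a) dx = 0.
⟨T⟩ = 0.65419.

0.654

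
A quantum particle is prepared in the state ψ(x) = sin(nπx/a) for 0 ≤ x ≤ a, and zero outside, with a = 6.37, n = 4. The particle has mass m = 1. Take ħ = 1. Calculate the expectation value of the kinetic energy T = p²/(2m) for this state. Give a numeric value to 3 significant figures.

1.95

T = −(ħ²/2m) d²/dx², so ⟨T⟩ = −(ħ²/2m) ∫ ψ*·ψ'' dx / ∫|ψ|² dx; with m = 1.
d/dx sin(nπx/a) = (nπ/a)·cos(nπx/a) and d²/dx² sin(nπx/a) = −(nπ/a)²·sin(nπx/a); on 0 ≤ x ≤ a, ∫sin²(nπx/a) dx = a/2 and ∫sin(nπx/a)·cos(nπx/a) dx = 0.
State is unnormalized: ∫|ψ|² dx = 3.1850, and ∫ψ*·(−ħ²/2m · ψ'') dx = 6.1976, so ⟨T⟩ = 6.1976 / 3.1850.
⟨T⟩ = 1.9459.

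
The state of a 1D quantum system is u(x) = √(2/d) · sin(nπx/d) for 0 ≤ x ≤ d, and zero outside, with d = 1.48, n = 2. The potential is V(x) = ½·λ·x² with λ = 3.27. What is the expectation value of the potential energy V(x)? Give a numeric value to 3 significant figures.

⟨V⟩ = ∫ V(x)·|u|² dx.
With sin²θ = (1 − cos2θ)/2 on 0 ≤ x ≤ d: ∫sin²(nπx/d) dx = d/2, ∫x·sin²(nπx/d) dx = d²/4, ∫x²·sin²(nπx/d) dx = d³·(1/6 − 1/(4n²π²)); higher powers xᵏ the same way, integrating xᵏ·cos(2nπx/d) by parts.
⟨V⟩ = 1.1484.

1.15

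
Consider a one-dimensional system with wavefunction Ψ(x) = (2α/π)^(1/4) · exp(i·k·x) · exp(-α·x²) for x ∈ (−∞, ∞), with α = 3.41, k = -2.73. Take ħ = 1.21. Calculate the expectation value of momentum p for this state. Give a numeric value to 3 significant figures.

-3.30

p Ψ = −iħ dΨ/dx; then ⟨p⟩ = ∫ Ψ*·(pΨ) dx.
Gaussian moments: ∫x^(2j)·e^(−2αx²) dx = (2j−1)!!/(4α)^j · √(π/(2α)), odd powers integrate to 0; here √(π/(2α)) = 0.67871. Derivatives: Ψ′ = (ik − 2αx)·Ψ, Ψ″ = ((ik − 2αx)² − 2α)·Ψ; the odd-in-x pieces drop out.
⟨p⟩ = -3.3033.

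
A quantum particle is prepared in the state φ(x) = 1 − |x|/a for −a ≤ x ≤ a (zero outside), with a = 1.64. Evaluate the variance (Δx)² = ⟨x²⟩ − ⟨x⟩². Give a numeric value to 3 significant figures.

Compute ⟨x⟩ and ⟨x²⟩ separately, then (Δx)² = ⟨x²⟩ − ⟨x⟩².
φ is even, so ∫ over [−a, a] = 2∫₀ᵃ with φ = 1 − x/a there: ∫₀ᵃ (1 − x/a)² dx = a/3, ∫₀ᵃ x²(1 − x/a)² dx = a³/30, ∫₀ᵃ x⁴(1 − x/a)² dx = a⁵/105.
Normalization: ∫|φ|² dx = 1.0933.
⟨x⟩ = 0.0000 and ⟨x²⟩ = 0.26896.
(Δx)² = 0.26896 − (0.0000)² = 0.26896.

0.269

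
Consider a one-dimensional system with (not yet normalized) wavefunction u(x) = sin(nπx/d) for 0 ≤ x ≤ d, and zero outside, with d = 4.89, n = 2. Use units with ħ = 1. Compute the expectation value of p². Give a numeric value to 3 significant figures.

p² u = −ħ² d²u/dx²; ⟨p²⟩ = −ħ² ∫ u*·u'' dx / ∫|u|² dx.
d/dx sin(nπx/d) = (nπ/d)·cos(nπx/d) and d²/dx² sin(nπx/d) = −(nπ/d)²·sin(nπx/d); on 0 ≤ x ≤ d, ∫sin²(nπx/d) dx = d/2 and ∫sin(nπx/d)·cos(nπx/d) dx = 0.
State is unnormalized: ∫|u|² dx = 2.4450, and ∫u*·(−ħ² u'') dx = 4.0366, so ⟨p²⟩ = 4.0366 / 2.4450.
⟨p²⟩ = 1.6510.

1.65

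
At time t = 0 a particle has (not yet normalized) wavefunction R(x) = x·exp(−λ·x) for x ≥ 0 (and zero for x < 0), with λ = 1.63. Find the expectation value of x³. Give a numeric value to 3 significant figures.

1.73

⟨x³⟩ = ∫ x³·|R|² dx / ∫|R|² dx (integrals over the domain).
Every integrand reduces to terms xʲ·e^(−2λx) on [0, ∞); use ∫₀^∞ xʲ·e^(−2λx) dx = j!/(2λ)^(j+1).
State is unnormalized: ∫|R|² dx = 0.057727, and ∫R*·x³·R dx = 0.099971, so ⟨x³⟩ = 0.099971 / 0.057727.
⟨x³⟩ = 1.7318.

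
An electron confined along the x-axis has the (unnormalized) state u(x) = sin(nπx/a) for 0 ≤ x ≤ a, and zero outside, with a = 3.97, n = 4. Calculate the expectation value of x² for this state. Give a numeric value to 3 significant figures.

5.20

⟨x²⟩ = ∫ x²·|u|² dx / ∫|u|² dx (integrals over the domain).
With sin²θ = (1 − cos2θ)/2 on 0 ≤ x ≤ a: ∫sin²(nπx/a) dx = a/2, ∫x·sin²(nπx/a) dx = a²/4, ∫x²·sin²(nπx/a) dx = a³·(1/6 − 1/(4n²π²)); higher powers xᵏ the same way, integrating xᵏ·cos(2nπx/a) by parts.
State is unnormalized: ∫|u|² dx = 1.9850, and ∫u*·x²·u dx = 10.329, so ⟨x²⟩ = 10.329 / 1.9850.
⟨x²⟩ = 5.2037.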